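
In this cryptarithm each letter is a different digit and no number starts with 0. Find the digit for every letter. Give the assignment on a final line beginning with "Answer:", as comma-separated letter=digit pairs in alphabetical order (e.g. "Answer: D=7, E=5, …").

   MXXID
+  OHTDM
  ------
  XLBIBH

Step 1. [X] X is the leading digit of a 6-digit sum of two 5-digit numbers; the final carry is exactly 1 ⇒ X=1.
Step 2. [col 1: D + M ≡ H (mod 10)] column 1 (D + M ≡ H (mod 10), carry-in 0) doesn't pin M yet; pick M=7 and continue, so M=7.
Step 3. [col 1: D + M ≡ H (mod 10)] column 1 (D + M ≡ H (mod 10), carry-in 0) doesn't pin D yet; pick D=2 and continue, so D=2.
Step 4. [col 1: D + M ≡ H (mod 10)] in column 1 we have D+M≡H with carry-in 0; given D=2, M=7 and digits 1,2,7 already taken and all letters distinct, that pins H to 9, so H=9.
Step 5. [col 2: I + D ≡ B (mod 10)] no forcing yet in column 2 (carry-in 0); B=0 is free and consistent — try it ⇒ B=0.
Step 6. [col 2: I + D ≡ B (mod 10)] from column 2 (D=2, B=0, carry-in 0, digits 0,1,2,7,9 already taken and all letters distinct): I must equal 8, so I=8.
Step 7. [col 3: X + T ≡ I (mod 10)] in column 3 we have X+T≡I with carry-in 1; given X=1, I=8 and digits 0,1,2,7,8,9 already taken and all letters distinct, that pins T to 6. So T=6.
Step 8. [col 5: M + O ≡ L (mod 10)] column 5: given M=7, carry-in 1, and digits 0,1,2,6,7,8,9 already taken and all letters distinct, M+O≡L (mod 10) forces O=5. So O=5.
Step 9. [col 5: M + O ≡ L (mod 10)] column 5 reads M+O+carry(1)=L with M=7, O=5; with digits 0,1,2,5,6,7,8,9 already taken and all letters distinct, the only value for L is 3. So L=3.

Answer: B=0, D=2, H=9, I=8, L=3, M=7, O=5, T=6, X=1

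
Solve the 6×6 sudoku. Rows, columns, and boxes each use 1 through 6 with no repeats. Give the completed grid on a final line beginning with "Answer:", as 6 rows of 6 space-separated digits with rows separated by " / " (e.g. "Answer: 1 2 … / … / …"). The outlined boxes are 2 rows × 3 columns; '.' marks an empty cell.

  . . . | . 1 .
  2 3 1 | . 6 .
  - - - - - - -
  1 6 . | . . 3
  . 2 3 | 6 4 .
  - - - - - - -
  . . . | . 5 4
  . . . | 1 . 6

Step 1. [r2c6∈{5}] only 5 remains possible at r2c6 ⇒ r2c6=5.
Step 2. [r1c4∈{2,3,4}] row 1 places 3 nowhere but r1c4, so r1c4=3.
Step 3. [r4c1∈{5}] nothing but 5 survives at r4c1 ⇒ r4c1=5.
Step 4. [r5c4∈{2}] nothing but 2 survives at r5c4, so r5c4=2.
Step 5. [r3c3∈{4}] r3c3's peers cover all but 4 ⇒ r3c3=4.
Step 6. [r5c1∈{3,6}] across row 5, 3 lands solely at r5c1. So r5c1=3.
Step 7. [r6c1∈{4}] only 4 remains possible at r6c1. So r6c1=4.
Step 8. [r6c2∈{5}] r6c2's peers cover all but 5 ⇒ r6c2=5.
Step 9. [r1c3∈{5,6}] in row 1, 5 fits only at r1c3 ⇒ r1c3=5.
Step 10. [r4c6∈{1}] r4c6 is down to just 1. So r4c6=1.
Step 11. [r3c4∈{5}] nothing but 5 survives at r3c4, so r3c4=5.
Step 12. [r6c5∈{3}] nothing but 3 survives at r6c5. So r6c5=3.
Step 13. [r3c5∈{2}] nothing but 2 survives at r3c5 ⇒ r3c5=2.
Step 14. [r5c2∈{1}] r5c2 has the single candidate 1 ⇒ r5c2=1.
Step 15. [r1c6∈{2}] nothing but 2 survives at r1c6, so r1c6=2.
Step 16. [r1c1∈{6}] nothing but 6 survives at r1c1 ⇒ r1c1=6.
Step 17. [r5c3∈{6}] r5c3 is down to just 6. So r5c3=6.
Step 18. [r1c2∈{4}] nothing but 4 survives at r1c2, so r1c2=4.
Step 19. [r2c4∈{4}] r2c4's peers cover all but 4. So r2c4=4.
Step 20. [r6c3∈{2}] r6c3's peers cover all but 2, so r6c3=2.

Answer: 6 4 5 3 1 2 / 2 3 1 4 6 5 / 1 6 4 5 2 3 / 5 2 3 6 4 1 / 3 1 6 2 5 4 / 4 5 2 1 3 6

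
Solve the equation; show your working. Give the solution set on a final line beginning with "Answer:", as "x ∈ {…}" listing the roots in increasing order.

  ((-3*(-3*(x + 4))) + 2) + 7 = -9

Step 1. [((-3*(-3*(x + 4))) + 2) + 7 = -9] peel the +7: subtract 7 from each side ⇒ sub: (-3*(-3*(x + 4))) + 2 = -16.
Step 2. [(-3*(-3*(x + 4))) + 2 = -16] peel the +2: subtract 2 from each side, so sub: -3*(-3*(x + 4)) = -18.
Step 3. [-3*(-3*(x + 4)) = -18] -3·(inner) — divide through by -3, so div: -3*(x + 4) = 6.
Step 4. [-3*(x + 4) = 6] LHS = -3·(…); ÷-3 both sides. So div: x + 4 = -2.
Step 5. [x + 4 = -2] the outer +4 inverts by subtracting 4. So sub: x = -6.

Answer: x ∈ {-6}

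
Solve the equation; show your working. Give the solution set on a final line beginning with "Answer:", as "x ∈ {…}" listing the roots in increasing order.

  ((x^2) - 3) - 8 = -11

Step 1. [((x^2) - 3) - 8 = -11] 8 comes off first (add 8), so sub: (x^2) - 3 = -3.
Step 2. [(x^2) - 3 = -3] 3 comes off first (add 3). So sub: x^2 = 0.
Step 3. [x^2 = 0] LHS squared, RHS 0 ≥ 0: apply √ (±) ⇒ sqrt: x = 0.

Answer: x ∈ {0}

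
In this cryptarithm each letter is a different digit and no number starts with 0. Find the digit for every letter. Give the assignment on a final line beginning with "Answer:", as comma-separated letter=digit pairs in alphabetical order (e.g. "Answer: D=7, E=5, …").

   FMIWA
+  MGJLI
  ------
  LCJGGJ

Step 1. [col 1: A + I ≡ J (mod 10)] several values work for J in column 1 (A + I ≡ J (mod 10), carry-in 0); try J=7 ⇒ J=7.
Step 2. [col 1: A + I ≡ J (mod 10)] A=5 is one option consistent with column 1 (A + I ≡ J (mod 10), carry-in 0) — take it. So A=5.
Step 3. [L] the sum has 6 digits but both addends have 5; that extra leading digit L is the final carry, namely 1 ⇒ L=1.
Step 4. [col 1: A + I ≡ J (mod 10)] column 1: given A=5, J=7, carry-in 0, and digits 1,5,7 already taken and all letters distinct, A+I≡J (mod 10) forces I=2. So I=2.
Step 5. [col 2: W + L ≡ G (mod 10)] column 2 (W + L ≡ G (mod 10), carry-in 0) doesn't pin G yet; pick G=0 and continue, so G=0.
Step 6. [col 2: W + L ≡ G (mod 10)] column 2 reads W+L+carry(0)=G with L=1, G=0; with digits 0,1,2,5,7 already taken and all letters distinct, the only value for W is 9, so W=9.
Step 7. [col 4: M + G ≡ J (mod 10)] in column 4 we have M+G≡J with carry-in 1; given G=0, J=7 and digits 0,1,2,5,7,9 already taken and all letters distinct, that pins M to 6. So M=6.
Step 8. [col 5: F + M ≡ C (mod 10)] column 5 reads F+M+carry(0)=C with M=6; with digits 0,1,2,5,6,7,9 already taken and all letters distinct, the only value for C is 4. So C=4.
Step 9. [col 5: F + M ≡ C (mod 10)] in column 5 we have F+M≡C with carry-in 0; given M=6, C=4 and digits 0,1,2,4,5,6,7,9 already taken and all letters distinct, that pins F to 8, so F=8.

Answer: A=5, C=4, F=8, G=0, I=2, J=7, L=1, M=6, W=9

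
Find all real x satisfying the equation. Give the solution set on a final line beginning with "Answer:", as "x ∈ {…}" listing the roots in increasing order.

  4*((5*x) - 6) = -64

Step 1. [4*((5*x) - 6) = -64] divide by the outer 4 ⇒ div: (5*x) - 6 = -16.
Step 2. [(5*x) - 6 = -16] 6 comes off first (add 6). So sub: 5*x = -10.
Step 3. [5*x = -10] 5·(inner) — divide through by 5. So div: x = -2.

Answer: x ∈ {-2}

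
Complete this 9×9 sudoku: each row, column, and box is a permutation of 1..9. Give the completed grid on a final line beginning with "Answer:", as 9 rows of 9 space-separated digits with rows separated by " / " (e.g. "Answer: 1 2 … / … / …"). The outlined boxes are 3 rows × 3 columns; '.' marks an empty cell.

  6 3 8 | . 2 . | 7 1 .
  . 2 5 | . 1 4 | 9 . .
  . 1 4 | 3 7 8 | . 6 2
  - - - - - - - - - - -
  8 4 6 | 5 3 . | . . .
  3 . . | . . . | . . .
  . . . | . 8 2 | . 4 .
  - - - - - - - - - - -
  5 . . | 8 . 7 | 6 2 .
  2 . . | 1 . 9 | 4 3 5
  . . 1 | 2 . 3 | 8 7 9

Step 1. [r5c5∈{4,6,9}] across col 5, 9 lands solely at r5c5. So r5c5=9.
Step 2. [r5c8∈{5,8}] 5 has one home in col 8: r5c8. So r5c8=5.
Step 3. [r5c2∈{7}] nothing but 7 survives at r5c2 ⇒ r5c2=7.
Step 4. [r5c6∈{1,6}] across col 6, 6 lands solely at r5c6 ⇒ r5c6=6.
Step 5. [r6c9∈{1,3,6,7}] row 6 places 6 nowhere but r6c9, so r6c9=6.
Step 6. [r6c3∈{9}] nothing but 9 survives at r6c3, so r6c3=9.
Step 7. [r4c6∈{1}] only 1 remains possible at r4c6, so r4c6=1.
Step 8. [r5c9∈{1,8}] in row 5, 8 fits only at r5c9 ⇒ r5c9=8.
Step 9. [r9c2∈{6}] only 6 remains possible at r9c2, so r9c2=6.
Step 10. [r5c7∈{1,2}] across row 5, 1 lands solely at r5c7, so r5c7=1.
Step 11. [r7c5∈{4}] nothing but 4 survives at r7c5, so r7c5=4.
Step 12. [r2c4∈{6}] r2c4 has the single candidate 6. So r2c4=6.
Step 13. [r5c3∈{2}] r5c3's peers cover all but 2 ⇒ r5c3=2.
Step 14. [r8c5∈{6}] only 6 remains possible at r8c5, so r8c5=6.
Step 15. [r5c4∈{4}] only 4 remains possible at r5c4, so r5c4=4.
Step 16. [r6c4∈{7}] only 7 remains possible at r6c4. So r6c4=7.
Step 17. [r7c2∈{9}] r7c2 has the single candidate 9 ⇒ r7c2=9.
Step 18. [r7c3∈{3}] nothing but 3 survives at r7c3 ⇒ r7c3=3.
Step 19. [r2c8∈{8}] nothing but 8 survives at r2c8 ⇒ r2c8=8.
Step 20. [r9c1∈{4}] r9c1 is down to just 4, so r9c1=4.
Step 21. [r2c1∈{7}] r2c1 has the single candidate 7 ⇒ r2c1=7.
Step 22. [r6c7∈{3}] r6c7 has the single candidate 3. So r6c7=3.
Step 23. [r1c4∈{9}] only 9 remains possible at r1c4, so r1c4=9.
Step 24. [r3c7∈{5}] r3c7 is down to just 5 ⇒ r3c7=5.
Step 25. [r8c3∈{7}] r8c3 has the single candidate 7 ⇒ r8c3=7.
Step 26. [r8c2∈{8}] r8c2 has the single candidate 8, so r8c2=8.
Step 27. [r4c9∈{7}] r4c9 has the single candidate 7, so r4c9=7.
Step 28. [r7c9∈{1}] r7c9's peers cover all but 1, so r7c9=1.
Step 29. [r6c1∈{1}] only 1 remains possible at r6c1, so r6c1=1.
Step 30. [r2c9∈{3}] r2c9 is down to just 3, so r2c9=3.
Step 31. [r9c5∈{5}] r9c5 is down to just 5 ⇒ r9c5=5.
Step 32. [r6c2∈{5}] r6c2 has the single candidate 5 ⇒ r6c2=5.
Step 33. [r1c6∈{5}] nothing but 5 survives at r1c6. So r1c6=5.
Step 34. [r4c7∈{2}] only 2 remains possible at r4c7. So r4c7=2.
Step 35. [r3c1∈{9}] r3c1's peers cover all but 9 ⇒ r3c1=9.
Step 36. [r4c8∈{9}] r4c8 has the single candidate 9 ⇒ r4c8=9.
Step 37. [r1c9∈{4}] nothing but 4 survives at r1c9, so r1c9=4.

Answer: 6 3 8 9 2 5 7 1 4 / 7 2 5 6 1 4 9 8 3 / 9 1 4 3 7 8 5 6 2 / 8 4 6 5 3 1 2 9 7 / 3 7 2 4 9 6 1 5 8 / 1 5 9 7 8 2 3 4 6 / 5 9 3 8 4 7 6 2 1 / 2 8 7 1 6 9 4 3 5 / 4 6 1 2 5 3 8 7 9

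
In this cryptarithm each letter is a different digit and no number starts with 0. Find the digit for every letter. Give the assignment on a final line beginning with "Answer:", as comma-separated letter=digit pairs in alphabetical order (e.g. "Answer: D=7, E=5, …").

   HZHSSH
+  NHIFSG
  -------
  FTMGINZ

Step 1. [col 1: H + G ≡ Z (mod 10)] no forcing yet in column 1 (carry-in 0); Z=0 is free and consistent — try it, so Z=0.
Step 2. [F] F is the leading digit of a 7-digit sum of two 6-digit numbers; the final carry is exactly 1. So F=1.
Step 3. [col 1: H + G ≡ Z (mod 10)] G=2 is one option consistent with column 1 (H + G ≡ Z (mod 10), carry-in 0) — take it, so G=2.
Step 4. [col 1: H + G ≡ Z (mod 10)] column 1: given G=2, Z=0, carry-in 0, and digits 0,1,2 already taken and all letters distinct, H+G≡Z (mod 10) forces H=8, so H=8.
Step 5. [col 2: S + S ≡ N (mod 10)] several values work for N in column 2 (S + S ≡ N (mod 10), carry-in 1); try N=7. So N=7.
Step 6. [col 2: S + S ≡ N (mod 10)] in column 2 we have S+S≡N with carry-in 1; given N=7 and digits 0,1,2,7,8 already taken and all letters distinct, that pins S to 3, so S=3.
Step 7. [col 3: S + F ≡ I (mod 10)] in column 3 we have S+F≡I with carry-in 0; given S=3, F=1 and digits 0,1,2,3,7,8 already taken and all letters distinct, that pins I to 4 ⇒ I=4.
Step 8. [col 5: Z + H ≡ M (mod 10)] column 5: given Z=0, H=8, carry-in 1, and digits 0,1,2,3,4,7,8 already taken and all letters distinct, Z+H≡M (mod 10) forces M=9, so M=9.
Step 9. [col 6: H + N ≡ T (mod 10)] from column 6 (H=8, N=7, carry-in 0, digits 0,1,2,3,4,7,8,9 already taken and all letters distinct): T must equal 5. So T=5.

Answer: F=1, G=2, H=8, I=4, M=9, N=7, S=3, T=5, Z=0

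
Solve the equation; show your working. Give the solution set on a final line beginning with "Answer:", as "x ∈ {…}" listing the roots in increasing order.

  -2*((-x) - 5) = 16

Step 1. [-2*((-x) - 5) = 16] leading coefficient -2: divide by -2. So div: (-x) - 5 = -8.
Step 2. [(-x) - 5 = -8] 5 comes off first (add 5). So sub: -x = -3.
Step 3. [-x = -3] leading − — multiply by −1, so neg: x = 3.

Answer: x ∈ {3}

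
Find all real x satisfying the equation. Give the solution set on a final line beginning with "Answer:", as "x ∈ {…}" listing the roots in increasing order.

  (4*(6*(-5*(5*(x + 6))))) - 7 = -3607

Step 1. [(4*(6*(-5*(5*(x + 6))))) - 7 = -3607] add 7: x sits inside (… - 7), so sub: 4*(6*(-5*(5*(x + 6)))) = -3600.
Step 2. [4*(6*(-5*(5*(x + 6)))) = -3600] LHS = 4·(…); ÷4 both sides. So div: 6*(-5*(5*(x + 6))) = -900.
Step 3. [6*(-5*(5*(x + 6))) = -900] divide by the outer 6, so div: -5*(5*(x + 6)) = -150.
Step 4. [-5*(5*(x + 6)) = -150] LHS = -5·(…); ÷-5 both sides, so div: 5*(x + 6) = 30.
Step 5. [5*(x + 6) = 30] divide by the outer 5, so div: x + 6 = 6.
Step 6. [x + 6 = 6] subtract 6: x sits inside (… + 6) ⇒ sub: x = 0.

Answer: x ∈ {0}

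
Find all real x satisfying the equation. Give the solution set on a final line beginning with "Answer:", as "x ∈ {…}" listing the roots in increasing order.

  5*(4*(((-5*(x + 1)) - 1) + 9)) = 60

Step 1. [5*(4*(((-5*(x + 1)) - 1) + 9)) = 60] leading coefficient 5: divide by 5, so div: 4*(((-5*(x + 1)) - 1) + 9) = 12.
Step 2. [4*(((-5*(x + 1)) - 1) + 9) = 12] leading coefficient 4: divide by 4 ⇒ div: ((-5*(x + 1)) - 1) + 9 = 3.
Step 3. [((-5*(x + 1)) - 1) + 9 = 3] peel the +9: subtract 9 from each side. So sub: (-5*(x + 1)) - 1 = -6.
Step 4. [(-5*(x + 1)) - 1 = -6] add 1: x sits inside (… - 1). So sub: -5*(x + 1) = -5.
Step 5. [-5*(x + 1) = -5] divide by the outer -5 ⇒ div: x + 1 = 1.
Step 6. [x + 1 = 1] 1 comes off first (subtract 1). So sub: x = 0.

Answer: x ∈ {0}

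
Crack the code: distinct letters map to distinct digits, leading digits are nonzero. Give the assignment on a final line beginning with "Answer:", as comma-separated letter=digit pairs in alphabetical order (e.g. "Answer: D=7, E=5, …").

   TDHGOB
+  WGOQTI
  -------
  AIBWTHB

Step 1. [col 1: B + I ≡ B (mod 10)] column 1 reads B+I+carry(0)=B with nothing yet; with all letters distinct, none taken yet, the only value for I is 0 ⇒ I=0.
Step 2. [A] adding two 6-digit numbers gives at most 6+1 digits, and here it does — A is that final carry and must be 1. So A=1.
Step 3. [col 1: B + I ≡ B (mod 10)] column 1 (B + I ≡ B (mod 10), carry-in 0) doesn't pin B yet; pick B=9 and continue. So B=9.
Step 4. [col 2: O + T ≡ H (mod 10)] several values work for T in column 2 (O + T ≡ H (mod 10), carry-in 0); try T=7 ⇒ T=7.
Step 5. [col 2: O + T ≡ H (mod 10)] several values work for H in column 2 (O + T ≡ H (mod 10), carry-in 0); try H=5, so H=5.
Step 6. [col 2: O + T ≡ H (mod 10)] from column 2 (T=7, H=5, carry-in 0, digits 0,1,5,7,9 already taken and all letters distinct): O must equal 8 ⇒ O=8.
Step 7. [col 3: G + Q ≡ T (mod 10)] no forcing yet in column 3 (carry-in 1); G=2 is free and consistent — try it ⇒ G=2.
Step 8. [col 3: G + Q ≡ T (mod 10)] column 3 reads G+Q+carry(1)=T with G=2, T=7; with digits 0,1,2,5,7,8,9 already taken and all letters distinct, the only value for Q is 4. So Q=4.
Step 9. [col 4: H + O ≡ W (mod 10)] column 4: given H=5, O=8, carry-in 0, and digits 0,1,2,4,5,7,8,9 already taken and all letters distinct, H+O≡W (mod 10) forces W=3. So W=3.
Step 10. [col 5: D + G ≡ B (mod 10)] in column 5 we have D+G≡B with carry-in 1; given G=2, B=9 and digits 0,1,2,3,4,5,7,8,9 already taken and all letters distinct, that pins D to 6. So D=6.

Answer: A=1, B=9, D=6, G=2, H=5, I=0, O=8, Q=4, T=7, W=3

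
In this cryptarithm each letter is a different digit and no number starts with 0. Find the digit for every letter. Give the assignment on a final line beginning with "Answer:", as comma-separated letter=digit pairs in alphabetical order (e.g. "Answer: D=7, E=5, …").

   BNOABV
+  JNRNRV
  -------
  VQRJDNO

Step 1. [col 1: V + V ≡ O (mod 10)] several values work for O in column 1 (V + V ≡ O (mod 10), carry-in 0); try O=2. So O=2.
Step 2. [col 1: V + V ≡ O (mod 10)] several values work for V in column 1 (V + V ≡ O (mod 10), carry-in 0); try V=1, so V=1.
Step 3. [col 2: B + R ≡ N (mod 10)] R=6 is one option consistent with column 2 (B + R ≡ N (mod 10), carry-in 0) — take it, so R=6.
Step 4. [col 2: B + R ≡ N (mod 10)] N=3 is one option consistent with column 2 (B + R ≡ N (mod 10), carry-in 0) — take it ⇒ N=3.
Step 5. [col 2: B + R ≡ N (mod 10)] from column 2 (R=6, N=3, carry-in 0, digits 1,2,3,6 already taken and all letters distinct): B must equal 7. So B=7.
Step 6. [col 3: A + N ≡ D (mod 10)] several values work for D in column 3 (A + N ≡ D (mod 10), carry-in 1); try D=4 ⇒ D=4.
Step 7. [col 3: A + N ≡ D (mod 10)] column 3 reads A+N+carry(1)=D with N=3, D=4; with digits 1,2,3,4,6,7 already taken and all letters distinct, the only value for A is 0. So A=0.
Step 8. [col 4: O + R ≡ J (mod 10)] column 4 reads O+R+carry(0)=J with O=2, R=6; with digits 0,1,2,3,4,6,7 already taken and all letters distinct, the only value for J is 8. So J=8.
Step 9. [col 6: B + J ≡ Q (mod 10)] column 6 reads B+J+carry(0)=Q with B=7, J=8; with digits 0,1,2,3,4,6,7,8 already taken and all letters distinct, the only value for Q is 5. So Q=5.

Answer: A=0, B=7, D=4, J=8, N=3, O=2, Q=5, R=6, V=1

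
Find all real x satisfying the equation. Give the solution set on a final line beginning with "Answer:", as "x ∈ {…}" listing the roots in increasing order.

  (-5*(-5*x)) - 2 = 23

Step 1. [(-5*(-5*x)) - 2 = 23] peel the -2: add 2 from each side. So sub: -5*(-5*x) = 25.
Step 2. [-5*(-5*x) = 25] leading coefficient -5: divide by -5 ⇒ div: -5*x = -5.
Step 3. [-5*x = -5] -5·(inner) — divide through by -5, so div: x = 1.

Answer: x ∈ {1}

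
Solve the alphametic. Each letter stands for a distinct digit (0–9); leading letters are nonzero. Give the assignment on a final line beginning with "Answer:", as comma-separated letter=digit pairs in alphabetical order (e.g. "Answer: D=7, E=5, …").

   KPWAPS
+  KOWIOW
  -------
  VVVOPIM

Step 1. [col 1: S + W ≡ M (mod 10)] S=3 is one option consistent with column 1 (S + W ≡ M (mod 10), carry-in 0) — take it. So S=3.
Step 2. [col 1: S + W ≡ M (mod 10)] several values work for W in column 1 (S + W ≡ M (mod 10), carry-in 0); try W=6. So W=6.
Step 3. [col 1: S + W ≡ M (mod 10)] in column 1 we have S+W≡M with carry-in 0; given S=3, W=6 and digits 3,6 already taken and all letters distinct, that pins M to 9 ⇒ M=9.
Step 4. [col 2: P + O ≡ I (mod 10)] several values work for I in column 2 (P + O ≡ I (mod 10), carry-in 0); try I=0. So I=0.
Step 5. [col 2: P + O ≡ I (mod 10)] several values work for O in column 2 (P + O ≡ I (mod 10), carry-in 0); try O=2, so O=2.
Step 6. [V] adding two 6-digit numbers gives at most 6+1 digits, and here it does — V is that final carry and must be 1, so V=1.
Step 7. [col 2: P + O ≡ I (mod 10)] from column 2 (O=2, I=0, carry-in 0, digits 0,1,2,3,6,9 already taken and all letters distinct): P must equal 8 ⇒ P=8.
Step 8. [col 3: A + I ≡ P (mod 10)] column 3: given I=0, P=8, carry-in 1, and digits 0,1,2,3,6,8,9 already taken and all letters distinct, A+I≡P (mod 10) forces A=7. So A=7.
Step 9. [col 6: K + K ≡ V (mod 10)] column 6: given V=1, carry-in 1, and digits 0,1,2,3,6,7,8,9 already taken and all letters distinct, K+K≡V (mod 10) forces K=5, so K=5.

Answer: A=7, I=0, K=5, M=9, O=2, P=8, S=3, V=1, W=6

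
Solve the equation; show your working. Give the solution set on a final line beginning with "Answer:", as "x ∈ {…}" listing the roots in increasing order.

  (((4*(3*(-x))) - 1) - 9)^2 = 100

Step 1. [(((4*(3*(-x))) - 1) - 9)^2 = 100] LHS squared, RHS 100 ≥ 0: apply √ (±). So sqrt: ((4*(3*(-x))) - 1) - 9 = 10 or -10.
Step 2. [((4*(3*(-x))) - 1) - 9 = 10 or -10] the outer -9 inverts by adding 9. So sub: (4*(3*(-x))) - 1 = 19 or -1.
Step 3. [(4*(3*(-x))) - 1 = 19 or -1] add 1: x sits inside (… - 1), so sub: 4*(3*(-x)) = 20 or 0.
Step 4. [4*(3*(-x)) = 20 or 0] leading coefficient 4: divide by 4 ⇒ div: 3*(-x) = 5 or 0.
Step 5. [3*(-x) = 5 or 0] 3·(inner) — divide through by 3 ⇒ div: -x = 5/3 or 0.
Step 6. [-x = 5/3 or 0] flip signs both sides. So neg: x = -5/3 or 0.

Answer: x ∈ {-5/3, 0}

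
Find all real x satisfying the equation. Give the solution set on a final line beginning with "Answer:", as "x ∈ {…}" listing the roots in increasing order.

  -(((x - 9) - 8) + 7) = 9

Step 1. [-(((x - 9) - 8) + 7) = 9] flip signs both sides, so neg: ((x - 9) - 8) + 7 = -9.
Step 2. [((x - 9) - 8) + 7 = -9] +7 is outermost — subtract 7 both sides. So sub: (x - 9) - 8 = -16.
Step 3. [(x - 9) - 8 = -16] 8 comes off first (add 8), so sub: x - 9 = -8.
Step 4. [x - 9 = -8] the outer -9 inverts by adding 9. So sub: x = 1.

Answer: x ∈ {1}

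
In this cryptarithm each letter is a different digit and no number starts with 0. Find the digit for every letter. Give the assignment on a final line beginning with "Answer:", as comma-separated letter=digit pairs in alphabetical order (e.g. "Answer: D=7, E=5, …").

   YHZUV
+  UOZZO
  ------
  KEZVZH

Step 1. [col 1: V + O ≡ H (mod 10)] column 1 (V + O ≡ H (mod 10), carry-in 0) doesn't pin H yet; pick H=2 and continue ⇒ H=2.
Step 2. [col 1: V + O ≡ H (mod 10)] V=7 is one option consistent with column 1 (V + O ≡ H (mod 10), carry-in 0) — take it ⇒ V=7.
Step 3. [col 1: V + O ≡ H (mod 10)] from column 1 (V=7, H=2, carry-in 0, digits 2,7 already taken and all letters distinct): O must equal 5, so O=5.
Step 4. [K] the sum has 6 digits but both addends have 5; that extra leading digit K is the final carry, namely 1. So K=1.
Step 5. [col 2: U + Z ≡ Z (mod 10)] in column 2 we have U+Z≡Z with carry-in 1; given nothing yet and digits 1,2,5,7 already taken and all letters distinct, that pins U to 9, so U=9.
Step 6. [col 2: U + Z ≡ Z (mod 10)] column 2 (U + Z ≡ Z (mod 10), carry-in 1) doesn't pin Z yet; pick Z=8 and continue ⇒ Z=8.
Step 7. [col 5: Y + U ≡ E (mod 10)] column 5 reads Y+U+carry(0)=E with U=9; with digits 1,2,5,7,8,9 already taken and all letters distinct, the only value for Y is 4, so Y=4.
Step 8. [col 5: Y + U ≡ E (mod 10)] in column 5 we have Y+U≡E with carry-in 0; given Y=4, U=9 and digits 1,2,4,5,7,8,9 already taken and all letters distinct, that pins E to 3. So E=3.

Answer: E=3, H=2, K=1, O=5, U=9, V=7, Y=4, Z=8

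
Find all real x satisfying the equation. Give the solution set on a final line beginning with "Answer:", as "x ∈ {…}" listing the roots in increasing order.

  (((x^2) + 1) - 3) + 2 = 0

Step 1. [(((x^2) + 1) - 3) + 2 = 0] 2 comes off first (subtract 2). So sub: ((x^2) + 1) - 3 = -2.
Step 2. [((x^2) + 1) - 3 = -2] the outer -3 inverts by adding 3. So sub: (x^2) + 1 = 1.
Step 3. [(x^2) + 1 = 1] +1 is outermost — subtract 1 both sides, so sub: x^2 = 0.
Step 4. [x^2 = 0] LHS squared, RHS 0 ≥ 0: apply √ (±). So sqrt: x = 0.

Answer: x ∈ {0}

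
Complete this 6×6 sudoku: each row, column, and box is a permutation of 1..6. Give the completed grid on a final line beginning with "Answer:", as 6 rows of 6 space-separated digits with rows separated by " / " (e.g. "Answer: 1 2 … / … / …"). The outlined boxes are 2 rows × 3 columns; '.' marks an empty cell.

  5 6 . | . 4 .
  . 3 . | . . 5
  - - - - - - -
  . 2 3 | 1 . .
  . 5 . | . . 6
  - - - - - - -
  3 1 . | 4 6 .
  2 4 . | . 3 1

Step 1. [r1c3∈{1,2}] r1c3 is the only open cell in row 1 admitting 1 ⇒ r1c3=1.
Step 2. [r2c1∈{4}] r2c1 is down to just 4 ⇒ r2c1=4.
Step 3. [r4c4∈{2,3}] row 4 places 3 nowhere but r4c4 ⇒ r4c4=3.
Step 4. [r1c4∈{2}] r1c4's peers cover all but 2 ⇒ r1c4=2.
Step 5. [r6c4∈{5}] r6c4 has the single candidate 5 ⇒ r6c4=5.
Step 6. [r5c3∈{5}] r5c3 is down to just 5, so r5c3=5.
Step 7. [r4c5∈{2}] only 2 remains possible at r4c5 ⇒ r4c5=2.
Step 8. [r5c6∈{2}] r5c6 is down to just 2 ⇒ r5c6=2.
Step 9. [r2c5∈{1}] r2c5's peers cover all but 1. So r2c5=1.
Step 10. [r3c5∈{5}] r3c5's peers cover all but 5. So r3c5=5.
Step 11. [r3c1∈{6}] r3c1's peers cover all but 6, so r3c1=6.
Step 12. [r6c3∈{6}] r6c3 is down to just 6, so r6c3=6.
Step 13. [r3c6∈{4}] r3c6 has the single candidate 4. So r3c6=4.
Step 14. [r1c6∈{3}] nothing but 3 survives at r1c6 ⇒ r1c6=3.
Step 15. [r4c1∈{1}] nothing but 1 survives at r4c1, so r4c1=1.
Step 16. [r2c4∈{6}] only 6 remains possible at r2c4. So r2c4=6.
Step 17. [r4c3∈{4}] nothing but 4 survives at r4c3 ⇒ r4c3=4.
Step 18. [r2c3∈{2}] r2c3 is down to just 2. So r2c3=2.

Answer: 5 6 1 2 4 3 / 4 3 2 6 1 5 / 6 2 3 1 5 4 / 1 5 4 3 2 6 / 3 1 5 4 6 2 / 2 4 6 5 3 1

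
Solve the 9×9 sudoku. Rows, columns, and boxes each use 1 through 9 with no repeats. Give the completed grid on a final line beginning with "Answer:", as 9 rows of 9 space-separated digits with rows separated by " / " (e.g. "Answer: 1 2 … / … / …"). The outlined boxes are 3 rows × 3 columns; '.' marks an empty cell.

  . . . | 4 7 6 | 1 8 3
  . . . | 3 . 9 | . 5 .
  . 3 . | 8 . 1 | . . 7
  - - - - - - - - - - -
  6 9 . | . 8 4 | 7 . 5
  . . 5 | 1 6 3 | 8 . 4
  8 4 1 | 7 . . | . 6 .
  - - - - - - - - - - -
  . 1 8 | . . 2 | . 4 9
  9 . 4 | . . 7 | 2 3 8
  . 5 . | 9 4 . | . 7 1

Step 1. [r1c2∈{2}] nothing but 2 survives at r1c2 ⇒ r1c2=2.
Step 2. [r3c5∈{2,5}] 5 has one home in box 2: r3c5 ⇒ r3c5=5.
Step 3. [r2c9∈{2,6}] 6 has one home in col 9: r2c9 ⇒ r2c9=6.
Step 4. [r5c8∈{2,9}] 9 has one home in row 5: r5c8. So r5c8=9.
Step 5. [r5c1∈{2,7}] row 5 places 2 nowhere but r5c1. So r5c1=2.
Step 6. [r2c1∈{1,4,7}] row 2 places 1 nowhere but r2c1. So r2c1=1.
Step 7. [r8c2∈{6}] r8c2's peers cover all but 6. So r8c2=6.
Step 8. [r3c7∈{4,9}] in col 7, 9 fits only at r3c7 ⇒ r3c7=9.
Step 9. [r7c7∈{5,6}] across col 7, 5 lands solely at r7c7 ⇒ r7c7=5.
Step 10. [r6c9∈{2}] nothing but 2 survives at r6c9 ⇒ r6c9=2.
Step 11. [r9c1∈{3}] nothing but 3 survives at r9c1, so r9c1=3.
Step 12. [r5c2∈{7}] r5c2 has the single candidate 7. So r5c2=7.
Step 13. [r7c4∈{6}] r7c4 is down to just 6 ⇒ r7c4=6.
Step 14. [r4c8∈{1}] r4c8 has the single candidate 1, so r4c8=1.
Step 15. [r6c5∈{9}] only 9 remains possible at r6c5. So r6c5=9.
Step 16. [r8c5∈{1}] nothing but 1 survives at r8c5, so r8c5=1.
Step 17. [r6c6∈{5}] nothing but 5 survives at r6c6, so r6c6=5.
Step 18. [r3c3∈{6}] only 6 remains possible at r3c3 ⇒ r3c3=6.
Step 19. [r2c5∈{2}] r2c5 is down to just 2 ⇒ r2c5=2.
Step 20. [r2c3∈{7}] only 7 remains possible at r2c3, so r2c3=7.
Step 21. [r7c1∈{7}] r7c1's peers cover all but 7, so r7c1=7.
Step 22. [r7c5∈{3}] nothing but 3 survives at r7c5 ⇒ r7c5=3.
Step 23. [r3c8∈{2}] only 2 remains possible at r3c8. So r3c8=2.
Step 24. [r9c7∈{6}] r9c7 is down to just 6. So r9c7=6.
Step 25. [r1c3∈{9}] nothing but 9 survives at r1c3, so r1c3=9.
Step 26. [r9c6∈{8}] nothing but 8 survives at r9c6. So r9c6=8.
Step 27. [r4c3∈{3}] r4c3 is down to just 3 ⇒ r4c3=3.
Step 28. [r3c1∈{4}] r3c1 has the single candidate 4. So r3c1=4.
Step 29. [r1c1∈{5}] nothing but 5 survives at r1c1, so r1c1=5.
Step 30. [r6c7∈{3}] only 3 remains possible at r6c7. So r6c7=3.
Step 31. [r2c2∈{8}] r2c2 has the single candidate 8, so r2c2=8.
Step 32. [r8c4∈{5}] r8c4 is down to just 5 ⇒ r8c4=5.
Step 33. [r4c4∈{2}] nothing but 2 survives at r4c4. So r4c4=2.
Step 34. [r2c7∈{4}] nothing but 4 survives at r2c7 ⇒ r2c7=4.
Step 35. [r9c3∈{2}] nothing but 2 survives at r9c3 ⇒ r9c3=2.

Answer: 5 2 9 4 7 6 1 8 3 / 1 8 7 3 2 9 4 5 6 / 4 3 6 8 5 1 9 2 7 / 6 9 3 2 8 4 7 1 5 / 2 7 5 1 6 3 8 9 4 / 8 4 1 7 9 5 3 6 2 / 7 1 8 6 3 2 5 4 9 / 9 6 4 5 1 7 2 3 8 / 3 5 2 9 4 8 6 7 1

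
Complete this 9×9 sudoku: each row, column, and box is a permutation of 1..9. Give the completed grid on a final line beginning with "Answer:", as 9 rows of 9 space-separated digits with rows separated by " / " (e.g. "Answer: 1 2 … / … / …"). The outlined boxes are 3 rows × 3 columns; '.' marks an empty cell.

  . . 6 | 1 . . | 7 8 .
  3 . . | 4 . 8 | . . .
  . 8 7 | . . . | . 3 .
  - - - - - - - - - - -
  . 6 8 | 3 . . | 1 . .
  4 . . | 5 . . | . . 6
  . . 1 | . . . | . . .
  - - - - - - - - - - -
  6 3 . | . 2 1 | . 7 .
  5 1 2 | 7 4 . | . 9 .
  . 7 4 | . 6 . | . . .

Step 1. [r5c8∈{2}] only 2 remains possible at r5c8. So r5c8=2.
Step 2. [r5c2∈{9}] r5c2's peers cover all but 9. So r5c2=9.
Step 3. [r9c6∈{3,5,9}] 5 has one home in box 8: r9c6 ⇒ r9c6=5.
Step 4. [r2c3∈{5,9}] 5 has one home in col 3: r2c3. So r2c3=5.
Step 5. [r2c2∈{2}] only 2 remains possible at r2c2. So r2c2=2.
Step 6. [r1c1∈{9}] r1c1's peers cover all but 9 ⇒ r1c1=9.
Step 7. [r5c6∈{7}] only 7 remains possible at r5c6 ⇒ r5c6=7.
Step 8. [r4c5∈{9}] nothing but 9 survives at r4c5, so r4c5=9.
Step 9. [r3c6∈{2,6,9}] across col 6, 9 lands solely at r3c6. So r3c6=9.
Step 10. [r8c7∈{3,6,8}] in row 8, 6 fits only at r8c7 ⇒ r8c7=6.
Step 11. [r8c9∈{3,8}] in row 8, 8 fits only at r8c9, so r8c9=8.
Step 12. [r6c6∈{2,4,6}] in col 6, 6 fits only at r6c6 ⇒ r6c6=6.
Step 13. [r7c4∈{8,9}] 8 has one home in row 7: r7c4. So r7c4=8.
Step 14. [r6c2∈{5}] only 5 remains possible at r6c2. So r6c2=5.
Step 15. [r6c8∈{4}] r6c8 has the single candidate 4. So r6c8=4.
Step 16. [r6c4∈{2}] nothing but 2 survives at r6c4 ⇒ r6c4=2.
Step 17. [r3c5∈{5}] r3c5's peers cover all but 5 ⇒ r3c5=5.
Step 18. [r1c9∈{2,4,5}] across row 1, 5 lands solely at r1c9. So r1c9=5.
Step 19. [r6c5∈{8}] r6c5's peers cover all but 8 ⇒ r6c5=8.
Step 20. [r6c1∈{7}] r6c1 has the single candidate 7 ⇒ r6c1=7.
Step 21. [r9c8∈{1}] nothing but 1 survives at r9c8. So r9c8=1.
Step 22. [r2c7∈{9}] r2c7 has the single candidate 9, so r2c7=9.
Step 23. [r6c7∈{3}] only 3 remains possible at r6c7, so r6c7=3.
Step 24. [r7c9∈{4}] only 4 remains possible at r7c9. So r7c9=4.
Step 25. [r9c7∈{2}] only 2 remains possible at r9c7 ⇒ r9c7=2.
Step 26. [r1c5∈{3}] r1c5 is down to just 3, so r1c5=3.
Step 27. [r2c9∈{1}] r2c9 is down to just 1 ⇒ r2c9=1.
Step 28. [r4c1∈{2}] only 2 remains possible at r4c1 ⇒ r4c1=2.
Step 29. [r3c7∈{4}] r3c7 has the single candidate 4 ⇒ r3c7=4.
Step 30. [r1c2∈{4}] nothing but 4 survives at r1c2 ⇒ r1c2=4.
Step 31. [r3c1∈{1}] r3c1 is down to just 1 ⇒ r3c1=1.
Step 32. [r7c3∈{9}] r7c3 has the single candidate 9 ⇒ r7c3=9.
Step 33. [r3c4∈{6}] r3c4 has the single candidate 6, so r3c4=6.
Step 34. [r8c6∈{3}] r8c6's peers cover all but 3, so r8c6=3.
Step 35. [r4c9∈{7}] only 7 remains possible at r4c9 ⇒ r4c9=7.
Step 36. [r5c7∈{8}] r5c7 has the single candidate 8, so r5c7=8.
Step 37. [r4c6∈{4}] r4c6's peers cover all but 4, so r4c6=4.
Step 38. [r2c5∈{7}] r2c5's peers cover all but 7 ⇒ r2c5=7.
Step 39. [r5c3∈{3}] r5c3 has the single candidate 3 ⇒ r5c3=3.
Step 40. [r9c4∈{9}] r9c4's peers cover all but 9. So r9c4=9.
Step 41. [r3c9∈{2}] r3c9 has the single candidate 2 ⇒ r3c9=2.
Step 42. [r2c8∈{6}] r2c8 is down to just 6 ⇒ r2c8=6.
Step 43. [r6c9∈{9}] r6c9 is down to just 9, so r6c9=9.
Step 44. [r4c8∈{5}] nothing but 5 survives at r4c8. So r4c8=5.
Step 45. [r1c6∈{2}] r1c6 is down to just 2, so r1c6=2.
Step 46. [r9c9∈{3}] r9c9's peers cover all but 3. So r9c9=3.
Step 47. [r9c1∈{8}] r9c1 is down to just 8. So r9c1=8.
Step 48. [r5c5∈{1}] nothing but 1 survives at r5c5, so r5c5=1.
Step 49. [r7c7∈{5}] r7c7 has the single candidate 5. So r7c7=5.

Answer: 9 4 6 1 3 2 7 8 5 / 3 2 5 4 7 8 9 6 1 / 1 8 7 6 5 9 4 3 2 / 2 6 8 3 9 4 1 5 7 / 4 9 3 5 1 7 8 2 6 / 7 5 1 2 8 6 3 4 9 / 6 3 9 8 2 1 5 7 4 / 5 1 2 7 4 3 6 9 8 / 8 7 4 9 6 5 2 1 3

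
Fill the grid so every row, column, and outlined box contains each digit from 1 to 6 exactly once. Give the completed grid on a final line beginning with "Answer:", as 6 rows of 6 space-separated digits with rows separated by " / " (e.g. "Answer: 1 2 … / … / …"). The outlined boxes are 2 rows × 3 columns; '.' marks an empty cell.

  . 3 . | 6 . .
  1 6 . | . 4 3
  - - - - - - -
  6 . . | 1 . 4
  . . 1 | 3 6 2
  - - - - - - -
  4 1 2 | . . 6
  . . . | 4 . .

Step 1. [r6c2∈{5}] only 5 remains possible at r6c2, so r6c2=5.
Step 2. [r1c6∈{1,5}] in col 6, 5 fits only at r1c6. So r1c6=5.
Step 3. [r6c5∈{1,2,3}] in row 6, 2 fits only at r6c5. So r6c5=2.
Step 4. [r3c3∈{3,5}] 3 has one home in row 3: r3c3 ⇒ r3c3=3.
Step 5. [r3c5∈{5}] only 5 remains possible at r3c5 ⇒ r3c5=5.
Step 6. [r4c1∈{5}] nothing but 5 survives at r4c1. So r4c1=5.
Step 7. [r6c6∈{1}] only 1 remains possible at r6c6 ⇒ r6c6=1.
Step 8. [r4c2∈{4}] r4c2 has the single candidate 4, so r4c2=4.
Step 9. [r1c5∈{1}] r1c5 is down to just 1 ⇒ r1c5=1.
Step 10. [r2c3∈{5}] nothing but 5 survives at r2c3, so r2c3=5.
Step 11. [r6c3∈{6}] r6c3 has the single candidate 6, so r6c3=6.
Step 12. [r5c5∈{3}] r5c5 has the single candidate 3, so r5c5=3.
Step 13. [r1c3∈{4}] r1c3's peers cover all but 4 ⇒ r1c3=4.
Step 14. [r3c2∈{2}] r3c2's peers cover all but 2 ⇒ r3c2=2.
Step 15. [r5c4∈{5}] r5c4 has the single candidate 5. So r5c4=5.
Step 16. [r6c1∈{3}] r6c1 has the single candidate 3, so r6c1=3.
Step 17. [r1c1∈{2}] nothing but 2 survives at r1c1, so r1c1=2.
Step 18. [r2c4∈{2}] r2c4 has the single candidate 2 ⇒ r2c4=2.

Answer: 2 3 4 6 1 5 / 1 6 5 2 4 3 / 6 2 3 1 5 4 / 5 4 1 3 6 2 / 4 1 2 5 3 6 / 3 5 6 4 2 1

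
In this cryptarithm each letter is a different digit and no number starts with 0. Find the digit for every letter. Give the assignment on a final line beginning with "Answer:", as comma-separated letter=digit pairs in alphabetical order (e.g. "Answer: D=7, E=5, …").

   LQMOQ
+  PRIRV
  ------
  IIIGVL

Step 1. [col 1: Q + V ≡ L (mod 10)] column 1 (Q + V ≡ L (mod 10), carry-in 0) doesn't pin V yet; pick V=7 and continue ⇒ V=7.
Step 2. [col 1: Q + V ≡ L (mod 10)] column 1 (Q + V ≡ L (mod 10), carry-in 0) doesn't pin Q yet; pick Q=5 and continue, so Q=5.
Step 3. [col 1: Q + V ≡ L (mod 10)] in column 1 we have Q+V≡L with carry-in 0; given Q=5, V=7 and digits 5,7 already taken and all letters distinct, that pins L to 2 ⇒ L=2.
Step 4. [col 2: O + R ≡ V (mod 10)] column 2 (O + R ≡ V (mod 10), carry-in 1) doesn't pin R yet; pick R=6 and continue. So R=6.
Step 5. [col 2: O + R ≡ V (mod 10)] in column 2 we have O+R≡V with carry-in 1; given R=6, V=7 and digits 2,5,6,7 already taken and all letters distinct, that pins O to 0 ⇒ O=0.
Step 6. [col 3: M + I ≡ G (mod 10)] no forcing yet in column 3 (carry-in 0); M=3 is free and consistent — try it, so M=3.
Step 7. [col 3: M + I ≡ G (mod 10)] column 3 (M + I ≡ G (mod 10), carry-in 0) doesn't pin G yet; pick G=4 and continue. So G=4.
Step 8. [col 3: M + I ≡ G (mod 10)] in column 3 we have M+I≡G with carry-in 0; given M=3, G=4 and digits 0,2,3,4,5,6,7 already taken and all letters distinct, that pins I to 1. So I=1.
Step 9. [col 5: L + P ≡ I (mod 10)] in column 5 we have L+P≡I with carry-in 1; given L=2, I=1 and digits 0,1,2,3,4,5,6,7 already taken and all letters distinct, that pins P to 8, so P=8.

Answer: G=4, I=1, L=2, M=3, O=0, P=8, Q=5, R=6, V=7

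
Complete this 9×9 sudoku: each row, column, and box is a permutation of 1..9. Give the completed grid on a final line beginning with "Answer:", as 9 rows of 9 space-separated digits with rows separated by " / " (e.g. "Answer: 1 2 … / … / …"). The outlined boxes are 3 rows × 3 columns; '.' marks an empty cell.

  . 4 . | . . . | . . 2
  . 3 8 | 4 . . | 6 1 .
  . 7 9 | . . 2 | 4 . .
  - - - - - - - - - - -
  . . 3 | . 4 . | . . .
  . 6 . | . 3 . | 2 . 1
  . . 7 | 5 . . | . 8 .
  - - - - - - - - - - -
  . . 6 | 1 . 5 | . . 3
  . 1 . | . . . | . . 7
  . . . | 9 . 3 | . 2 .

Step 1. [r8c3∈{2,4,5}] r8c3 is the only open cell in col 3 admitting 2. So r8c3=2.
Step 2. [r4c4∈{2,6,7,8}] across col 4, 2 lands solely at r4c4. So r4c4=2.
Step 3. [r1c3∈{1,5}] col 3 places 1 nowhere but r1c3. So r1c3=1.
Step 4. [r8c1∈{3,4,5,8,9}] across row 8, 3 lands solely at r8c1, so r8c1=3.
Step 5. [r3c5∈{1,5,6,8}] 1 has one home in row 3: r3c5. So r3c5=1.
Step 6. [r8c6∈{4,6,8}] across col 6, 4 lands solely at r8c6. So r8c6=4.
Step 7. [r6c7∈{3,9}] in row 6, 3 fits only at r6c7 ⇒ r6c7=3.
Step 8. [r6c2∈{2,9}] r6c2 is the only open cell in col 2 admitting 2 ⇒ r6c2=2.
Step 9. [r9c7∈{1,5,8}] r9c7 is the only open cell in row 9 admitting 1 ⇒ r9c7=1.
Step 10. [r7c5∈{2,7,8}] 2 has one home in row 7: r7c5, so r7c5=2.
Step 11. [r9c5∈{6,7,8}] r9c5 is the only open cell in box 8 admitting 7. So r9c5=7.
Step 12. [r9c9∈{4,5,6,8}] in row 9, 6 fits only at r9c9. So r9c9=6.
Step 13. [r2c6∈{7,9}] r2c6 is the only open cell in row 2 admitting 7. So r2c6=7.
Step 14. [r4c8∈{5,6,7,9}] in col 8, 6 fits only at r4c8. So r4c8=6.
Step 15. [r4c7∈{5,7,9}] across row 4, 7 lands solely at r4c7. So r4c7=7.
Step 16. [r7c8∈{4,9}] box 9 places 4 nowhere but r7c8 ⇒ r7c8=4.
Step 17. [r3c9∈{5,8}] in col 9, 8 fits only at r3c9 ⇒ r3c9=8.
Step 18. [r1c8∈{3,5,7,9}] across row 1, 7 lands solely at r1c8, so r1c8=7.
Step 19. [r1c4∈{3,6,8}] r1c4 is the only open cell in row 1 admitting 3. So r1c4=3.
Step 20. [r3c4∈{6}] r3c4 has the single candidate 6. So r3c4=6.
Step 21. [r3c1∈{5}] r3c1's peers cover all but 5 ⇒ r3c1=5.
Step 22. [r6c6∈{1,6,9}] col 6 places 6 nowhere but r6c6, so r6c6=6.
Step 23. [r6c5∈{9}] only 9 remains possible at r6c5 ⇒ r6c5=9.
Step 24. [r5c6∈{8}] nothing but 8 survives at r5c6, so r5c6=8.
Step 25. [r2c9∈{5,9}] in row 2, 9 fits only at r2c9, so r2c9=9.
Step 26. [r5c8∈{5,9}] in box 6, 9 fits only at r5c8. So r5c8=9.
Step 27. [r5c3∈{4,5}] row 5 places 5 nowhere but r5c3, so r5c3=5.
Step 28. [r8c7∈{5,8,9}] 9 has one home in row 8: r8c7 ⇒ r8c7=9.
Step 29. [r5c1∈{4}] nothing but 4 survives at r5c1 ⇒ r5c1=4.
Step 30. [r9c1∈{8}] r9c1 has the single candidate 8. So r9c1=8.
Step 31. [r1c5∈{5,8}] 8 has one home in row 1: r1c5 ⇒ r1c5=8.
Step 32. [r7c2∈{9}] r7c2 is down to just 9, so r7c2=9.
Step 33. [r6c1∈{1}] nothing but 1 survives at r6c1 ⇒ r6c1=1.
Step 34. [r4c1∈{9}] nothing but 9 survives at r4c1 ⇒ r4c1=9.
Step 35. [r2c5∈{5}] nothing but 5 survives at r2c5. So r2c5=5.
Step 36. [r9c3∈{4}] r9c3 has the single candidate 4. So r9c3=4.
Step 37. [r6c9∈{4}] r6c9's peers cover all but 4, so r6c9=4.
Step 38. [r1c7∈{5}] r1c7 is down to just 5 ⇒ r1c7=5.
Step 39. [r5c4∈{7}] only 7 remains possible at r5c4. So r5c4=7.
Step 40. [r2c1∈{2}] only 2 remains possible at r2c1. So r2c1=2.
Step 41. [r9c2∈{5}] r9c2 has the single candidate 5, so r9c2=5.
Step 42. [r1c1∈{6}] r1c1 is down to just 6, so r1c1=6.
Step 43. [r7c1∈{7}] r7c1 has the single candidate 7 ⇒ r7c1=7.
Step 44. [r1c6∈{9}] r1c6's peers cover all but 9 ⇒ r1c6=9.
Step 45. [r3c8∈{3}] r3c8 has the single candidate 3, so r3c8=3.
Step 46. [r4c6∈{1}] r4c6's peers cover all but 1, so r4c6=1.
Step 47. [r8c8∈{5}] only 5 remains possible at r8c8, so r8c8=5.
Step 48. [r8c5∈{6}] r8c5 has the single candidate 6. So r8c5=6.
Step 49. [r8c4∈{8}] r8c4 is down to just 8 ⇒ r8c4=8.
Step 50. [r4c9∈{5}] only 5 remains possible at r4c9, so r4c9=5.
Step 51. [r4c2∈{8}] r4c2's peers cover all but 8. So r4c2=8.
Step 52. [r7c7∈{8}] r7c7's peers cover all but 8. So r7c7=8.

Answer: 6 4 1 3 8 9 5 7 2 / 2 3 8 4 5 7 6 1 9 / 5 7 9 6 1 2 4 3 8 / 9 8 3 2 4 1 7 6 5 / 4 6 5 7 3 8 2 9 1 / 1 2 7 5 9 6 3 8 4 / 7 9 6 1 2 5 8 4 3 / 3 1 2 8 6 4 9 5 7 / 8 5 4 9 7 3 1 2 6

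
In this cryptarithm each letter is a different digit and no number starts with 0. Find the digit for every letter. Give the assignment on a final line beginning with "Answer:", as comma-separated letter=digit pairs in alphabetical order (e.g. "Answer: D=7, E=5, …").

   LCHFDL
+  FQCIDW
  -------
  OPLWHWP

Step 1. [col 1: L + W ≡ P (mod 10)] column 1 (L + W ≡ P (mod 10), carry-in 0) doesn't pin L yet; pick L=3 and continue, so L=3.
Step 2. [col 1: L + W ≡ P (mod 10)] no forcing yet in column 1 (carry-in 0); W=7 is free and consistent — try it ⇒ W=7.
Step 3. [col 1: L + W ≡ P (mod 10)] in column 1 we have L+W≡P with carry-in 0; given L=3, W=7 and digits 3,7 already taken and all letters distinct, that pins P to 0, so P=0.
Step 4. [O] O is the leading digit of a 7-digit sum of two 6-digit numbers; the final carry is exactly 1, so O=1.
Step 5. [col 2: D + D ≡ W (mod 10)] from column 2 (W=7, carry-in 1, digits 0,1,3,7 already taken and all letters distinct): D must equal 8. So D=8.
Step 6. [col 3: F + I ≡ H (mod 10)] I=5 is one option consistent with column 3 (F + I ≡ H (mod 10), carry-in 1) — take it ⇒ I=5.
Step 7. [col 3: F + I ≡ H (mod 10)] from column 3 (I=5, carry-in 1, digits 0,1,3,5,7,8 already taken and all letters distinct): H must equal 2, so H=2.
Step 8. [col 3: F + I ≡ H (mod 10)] in column 3 we have F+I≡H with carry-in 1; given I=5, H=2 and digits 0,1,2,3,5,7,8 already taken and all letters distinct, that pins F to 6 ⇒ F=6.
Step 9. [col 4: H + C ≡ W (mod 10)] in column 4 we have H+C≡W with carry-in 1; given H=2, W=7 and digits 0,1,2,3,5,6,7,8 already taken and all letters distinct, that pins C to 4, so C=4.
Step 10. [col 5: C + Q ≡ L (mod 10)] column 5 reads C+Q+carry(0)=L with C=4, L=3; with digits 0,1,2,3,4,5,6,7,8 already taken and all letters distinct, the only value for Q is 9 ⇒ Q=9.

Answer: C=4, D=8, F=6, H=2, I=5, L=3, O=1, P=0, Q=9, W=7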